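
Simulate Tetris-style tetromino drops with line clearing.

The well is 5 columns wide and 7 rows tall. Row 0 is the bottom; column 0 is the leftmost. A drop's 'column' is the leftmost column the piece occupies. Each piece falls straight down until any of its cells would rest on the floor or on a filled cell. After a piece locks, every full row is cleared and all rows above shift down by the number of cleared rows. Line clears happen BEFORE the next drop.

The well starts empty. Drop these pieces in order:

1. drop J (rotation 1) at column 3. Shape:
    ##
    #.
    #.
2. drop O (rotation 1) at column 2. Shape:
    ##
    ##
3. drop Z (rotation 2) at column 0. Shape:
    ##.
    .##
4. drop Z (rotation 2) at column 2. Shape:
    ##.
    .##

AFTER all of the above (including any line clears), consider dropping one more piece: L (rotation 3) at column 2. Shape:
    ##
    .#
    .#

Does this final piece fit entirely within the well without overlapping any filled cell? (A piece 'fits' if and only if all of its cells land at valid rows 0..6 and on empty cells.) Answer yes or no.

Answer: no

Derivation:
Drop 1: J rot1 at col 3 lands with bottom-row=0; cleared 0 line(s) (total 0); column heights now [0 0 0 3 3], max=3
Drop 2: O rot1 at col 2 lands with bottom-row=3; cleared 0 line(s) (total 0); column heights now [0 0 5 5 3], max=5
Drop 3: Z rot2 at col 0 lands with bottom-row=5; cleared 0 line(s) (total 0); column heights now [7 7 6 5 3], max=7
Drop 4: Z rot2 at col 2 lands with bottom-row=5; cleared 0 line(s) (total 0); column heights now [7 7 7 7 6], max=7
Test piece L rot3 at col 2 (width 2): heights before test = [7 7 7 7 6]; fits = False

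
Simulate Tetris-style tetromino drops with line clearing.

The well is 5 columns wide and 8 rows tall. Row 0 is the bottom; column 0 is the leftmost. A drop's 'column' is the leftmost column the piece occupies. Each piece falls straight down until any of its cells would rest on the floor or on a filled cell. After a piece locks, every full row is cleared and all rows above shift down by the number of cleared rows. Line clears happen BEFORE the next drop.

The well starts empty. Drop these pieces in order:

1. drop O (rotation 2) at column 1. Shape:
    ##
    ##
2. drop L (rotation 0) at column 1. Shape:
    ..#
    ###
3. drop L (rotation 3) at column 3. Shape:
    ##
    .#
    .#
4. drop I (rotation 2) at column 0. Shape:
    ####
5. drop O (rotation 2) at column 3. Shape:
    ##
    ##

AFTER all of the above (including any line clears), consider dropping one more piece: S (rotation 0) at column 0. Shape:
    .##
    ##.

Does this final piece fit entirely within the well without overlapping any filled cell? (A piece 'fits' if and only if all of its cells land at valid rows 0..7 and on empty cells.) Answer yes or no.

Answer: yes

Derivation:
Drop 1: O rot2 at col 1 lands with bottom-row=0; cleared 0 line(s) (total 0); column heights now [0 2 2 0 0], max=2
Drop 2: L rot0 at col 1 lands with bottom-row=2; cleared 0 line(s) (total 0); column heights now [0 3 3 4 0], max=4
Drop 3: L rot3 at col 3 lands with bottom-row=2; cleared 0 line(s) (total 0); column heights now [0 3 3 5 5], max=5
Drop 4: I rot2 at col 0 lands with bottom-row=5; cleared 0 line(s) (total 0); column heights now [6 6 6 6 5], max=6
Drop 5: O rot2 at col 3 lands with bottom-row=6; cleared 0 line(s) (total 0); column heights now [6 6 6 8 8], max=8
Test piece S rot0 at col 0 (width 3): heights before test = [6 6 6 8 8]; fits = True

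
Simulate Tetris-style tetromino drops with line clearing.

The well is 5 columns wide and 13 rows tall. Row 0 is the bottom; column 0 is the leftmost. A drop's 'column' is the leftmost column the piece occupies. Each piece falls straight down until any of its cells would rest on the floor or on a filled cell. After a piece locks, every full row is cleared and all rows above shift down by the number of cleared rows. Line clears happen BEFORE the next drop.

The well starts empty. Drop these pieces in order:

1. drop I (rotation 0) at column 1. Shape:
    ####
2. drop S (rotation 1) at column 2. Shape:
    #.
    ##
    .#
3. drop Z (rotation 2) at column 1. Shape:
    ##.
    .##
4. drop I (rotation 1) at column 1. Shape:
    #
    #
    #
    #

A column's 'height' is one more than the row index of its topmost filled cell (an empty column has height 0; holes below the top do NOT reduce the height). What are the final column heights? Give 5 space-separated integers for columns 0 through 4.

Drop 1: I rot0 at col 1 lands with bottom-row=0; cleared 0 line(s) (total 0); column heights now [0 1 1 1 1], max=1
Drop 2: S rot1 at col 2 lands with bottom-row=1; cleared 0 line(s) (total 0); column heights now [0 1 4 3 1], max=4
Drop 3: Z rot2 at col 1 lands with bottom-row=4; cleared 0 line(s) (total 0); column heights now [0 6 6 5 1], max=6
Drop 4: I rot1 at col 1 lands with bottom-row=6; cleared 0 line(s) (total 0); column heights now [0 10 6 5 1], max=10

Answer: 0 10 6 5 1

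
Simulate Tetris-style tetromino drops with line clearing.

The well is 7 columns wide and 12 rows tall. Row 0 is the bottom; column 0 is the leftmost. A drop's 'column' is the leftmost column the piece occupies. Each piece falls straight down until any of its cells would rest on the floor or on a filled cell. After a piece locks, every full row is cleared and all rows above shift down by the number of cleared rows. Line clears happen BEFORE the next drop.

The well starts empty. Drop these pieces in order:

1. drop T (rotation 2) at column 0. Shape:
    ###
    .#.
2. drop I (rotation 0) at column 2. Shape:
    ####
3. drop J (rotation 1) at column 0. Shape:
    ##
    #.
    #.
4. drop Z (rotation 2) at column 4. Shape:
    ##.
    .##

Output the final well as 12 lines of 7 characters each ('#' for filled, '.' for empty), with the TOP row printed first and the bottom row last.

Answer: .......
.......
.......
.......
.......
.......
.......
##..##.
#....##
#.####.
###....
.#.....

Derivation:
Drop 1: T rot2 at col 0 lands with bottom-row=0; cleared 0 line(s) (total 0); column heights now [2 2 2 0 0 0 0], max=2
Drop 2: I rot0 at col 2 lands with bottom-row=2; cleared 0 line(s) (total 0); column heights now [2 2 3 3 3 3 0], max=3
Drop 3: J rot1 at col 0 lands with bottom-row=2; cleared 0 line(s) (total 0); column heights now [5 5 3 3 3 3 0], max=5
Drop 4: Z rot2 at col 4 lands with bottom-row=3; cleared 0 line(s) (total 0); column heights now [5 5 3 3 5 5 4], max=5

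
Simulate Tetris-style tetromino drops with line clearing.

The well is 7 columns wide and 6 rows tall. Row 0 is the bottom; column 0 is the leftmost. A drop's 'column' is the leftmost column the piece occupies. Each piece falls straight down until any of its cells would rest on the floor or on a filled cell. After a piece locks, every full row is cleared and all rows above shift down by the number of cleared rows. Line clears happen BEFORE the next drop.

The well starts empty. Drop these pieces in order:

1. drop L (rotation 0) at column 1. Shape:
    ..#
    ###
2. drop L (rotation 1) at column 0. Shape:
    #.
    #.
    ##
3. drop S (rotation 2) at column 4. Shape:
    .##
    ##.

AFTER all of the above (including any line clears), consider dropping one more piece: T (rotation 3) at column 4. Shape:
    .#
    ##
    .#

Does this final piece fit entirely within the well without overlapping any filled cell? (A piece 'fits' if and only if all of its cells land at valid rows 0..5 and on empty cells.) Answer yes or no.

Answer: yes

Derivation:
Drop 1: L rot0 at col 1 lands with bottom-row=0; cleared 0 line(s) (total 0); column heights now [0 1 1 2 0 0 0], max=2
Drop 2: L rot1 at col 0 lands with bottom-row=1; cleared 0 line(s) (total 0); column heights now [4 2 1 2 0 0 0], max=4
Drop 3: S rot2 at col 4 lands with bottom-row=0; cleared 0 line(s) (total 0); column heights now [4 2 1 2 1 2 2], max=4
Test piece T rot3 at col 4 (width 2): heights before test = [4 2 1 2 1 2 2]; fits = True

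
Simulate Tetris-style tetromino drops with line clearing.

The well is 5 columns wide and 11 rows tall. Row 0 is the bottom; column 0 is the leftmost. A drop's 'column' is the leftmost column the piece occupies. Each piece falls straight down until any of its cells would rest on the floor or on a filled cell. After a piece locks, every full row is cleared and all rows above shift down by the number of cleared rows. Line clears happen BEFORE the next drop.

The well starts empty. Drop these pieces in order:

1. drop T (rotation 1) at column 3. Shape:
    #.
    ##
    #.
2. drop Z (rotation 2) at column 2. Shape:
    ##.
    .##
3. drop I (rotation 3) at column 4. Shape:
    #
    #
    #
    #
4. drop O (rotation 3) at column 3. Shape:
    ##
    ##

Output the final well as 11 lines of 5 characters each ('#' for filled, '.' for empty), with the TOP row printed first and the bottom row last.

Drop 1: T rot1 at col 3 lands with bottom-row=0; cleared 0 line(s) (total 0); column heights now [0 0 0 3 2], max=3
Drop 2: Z rot2 at col 2 lands with bottom-row=3; cleared 0 line(s) (total 0); column heights now [0 0 5 5 4], max=5
Drop 3: I rot3 at col 4 lands with bottom-row=4; cleared 0 line(s) (total 0); column heights now [0 0 5 5 8], max=8
Drop 4: O rot3 at col 3 lands with bottom-row=8; cleared 0 line(s) (total 0); column heights now [0 0 5 10 10], max=10

Answer: .....
...##
...##
....#
....#
....#
..###
...##
...#.
...##
...#.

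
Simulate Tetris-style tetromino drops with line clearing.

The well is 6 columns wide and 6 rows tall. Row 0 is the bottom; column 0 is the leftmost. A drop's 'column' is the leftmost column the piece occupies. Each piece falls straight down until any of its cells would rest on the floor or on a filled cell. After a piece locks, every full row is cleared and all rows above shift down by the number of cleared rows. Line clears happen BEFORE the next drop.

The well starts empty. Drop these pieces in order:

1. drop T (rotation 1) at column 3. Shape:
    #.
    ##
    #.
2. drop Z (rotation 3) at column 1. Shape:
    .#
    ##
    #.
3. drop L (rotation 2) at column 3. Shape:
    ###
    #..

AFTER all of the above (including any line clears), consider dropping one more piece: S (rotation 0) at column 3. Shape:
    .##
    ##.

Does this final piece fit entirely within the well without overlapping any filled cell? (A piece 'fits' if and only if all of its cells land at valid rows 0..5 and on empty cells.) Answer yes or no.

Drop 1: T rot1 at col 3 lands with bottom-row=0; cleared 0 line(s) (total 0); column heights now [0 0 0 3 2 0], max=3
Drop 2: Z rot3 at col 1 lands with bottom-row=0; cleared 0 line(s) (total 0); column heights now [0 2 3 3 2 0], max=3
Drop 3: L rot2 at col 3 lands with bottom-row=3; cleared 0 line(s) (total 0); column heights now [0 2 3 5 5 5], max=5
Test piece S rot0 at col 3 (width 3): heights before test = [0 2 3 5 5 5]; fits = False

Answer: no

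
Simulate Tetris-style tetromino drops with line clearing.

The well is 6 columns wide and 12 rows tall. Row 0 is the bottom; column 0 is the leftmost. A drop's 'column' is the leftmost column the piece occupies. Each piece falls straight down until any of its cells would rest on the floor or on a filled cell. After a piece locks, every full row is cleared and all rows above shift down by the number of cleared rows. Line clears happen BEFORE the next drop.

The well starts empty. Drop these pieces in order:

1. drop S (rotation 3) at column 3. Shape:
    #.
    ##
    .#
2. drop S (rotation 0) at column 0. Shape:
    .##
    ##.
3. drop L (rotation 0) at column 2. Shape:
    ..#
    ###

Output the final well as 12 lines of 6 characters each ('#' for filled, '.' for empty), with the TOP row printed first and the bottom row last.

Drop 1: S rot3 at col 3 lands with bottom-row=0; cleared 0 line(s) (total 0); column heights now [0 0 0 3 2 0], max=3
Drop 2: S rot0 at col 0 lands with bottom-row=0; cleared 0 line(s) (total 0); column heights now [1 2 2 3 2 0], max=3
Drop 3: L rot0 at col 2 lands with bottom-row=3; cleared 0 line(s) (total 0); column heights now [1 2 4 4 5 0], max=5

Answer: ......
......
......
......
......
......
......
....#.
..###.
...#..
.####.
##..#.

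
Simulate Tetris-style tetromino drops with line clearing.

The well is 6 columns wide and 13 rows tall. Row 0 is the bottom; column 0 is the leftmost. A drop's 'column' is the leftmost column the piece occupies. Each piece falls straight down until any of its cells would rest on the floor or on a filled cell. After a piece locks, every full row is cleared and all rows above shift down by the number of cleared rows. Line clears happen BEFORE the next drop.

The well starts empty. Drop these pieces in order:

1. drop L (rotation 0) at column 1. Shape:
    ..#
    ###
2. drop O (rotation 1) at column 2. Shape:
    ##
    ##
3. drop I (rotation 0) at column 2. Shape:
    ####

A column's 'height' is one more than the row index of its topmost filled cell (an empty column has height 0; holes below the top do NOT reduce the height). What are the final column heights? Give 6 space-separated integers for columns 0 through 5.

Answer: 0 1 5 5 5 5

Derivation:
Drop 1: L rot0 at col 1 lands with bottom-row=0; cleared 0 line(s) (total 0); column heights now [0 1 1 2 0 0], max=2
Drop 2: O rot1 at col 2 lands with bottom-row=2; cleared 0 line(s) (total 0); column heights now [0 1 4 4 0 0], max=4
Drop 3: I rot0 at col 2 lands with bottom-row=4; cleared 0 line(s) (total 0); column heights now [0 1 5 5 5 5], max=5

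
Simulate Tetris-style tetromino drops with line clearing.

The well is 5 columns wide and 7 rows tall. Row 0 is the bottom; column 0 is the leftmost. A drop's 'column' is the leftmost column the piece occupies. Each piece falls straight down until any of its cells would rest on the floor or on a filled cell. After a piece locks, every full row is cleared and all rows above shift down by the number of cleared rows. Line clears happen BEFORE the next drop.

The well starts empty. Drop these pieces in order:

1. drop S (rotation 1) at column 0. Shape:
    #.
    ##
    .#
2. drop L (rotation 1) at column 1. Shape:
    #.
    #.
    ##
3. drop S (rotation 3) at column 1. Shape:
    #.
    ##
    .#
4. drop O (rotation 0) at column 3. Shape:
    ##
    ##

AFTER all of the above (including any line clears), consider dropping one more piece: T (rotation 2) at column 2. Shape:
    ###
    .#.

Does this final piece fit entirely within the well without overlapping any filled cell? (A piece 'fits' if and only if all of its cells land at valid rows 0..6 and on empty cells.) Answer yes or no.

Drop 1: S rot1 at col 0 lands with bottom-row=0; cleared 0 line(s) (total 0); column heights now [3 2 0 0 0], max=3
Drop 2: L rot1 at col 1 lands with bottom-row=2; cleared 0 line(s) (total 0); column heights now [3 5 3 0 0], max=5
Drop 3: S rot3 at col 1 lands with bottom-row=4; cleared 0 line(s) (total 0); column heights now [3 7 6 0 0], max=7
Drop 4: O rot0 at col 3 lands with bottom-row=0; cleared 0 line(s) (total 0); column heights now [3 7 6 2 2], max=7
Test piece T rot2 at col 2 (width 3): heights before test = [3 7 6 2 2]; fits = True

Answer: yes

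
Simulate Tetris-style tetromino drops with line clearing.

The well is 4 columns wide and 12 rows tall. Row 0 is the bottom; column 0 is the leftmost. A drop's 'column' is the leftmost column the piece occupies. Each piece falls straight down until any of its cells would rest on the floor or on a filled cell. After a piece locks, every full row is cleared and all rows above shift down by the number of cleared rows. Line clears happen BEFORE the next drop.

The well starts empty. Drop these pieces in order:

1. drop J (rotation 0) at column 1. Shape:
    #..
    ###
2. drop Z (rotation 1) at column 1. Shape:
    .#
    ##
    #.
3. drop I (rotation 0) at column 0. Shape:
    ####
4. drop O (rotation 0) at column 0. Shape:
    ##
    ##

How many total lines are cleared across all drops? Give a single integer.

Drop 1: J rot0 at col 1 lands with bottom-row=0; cleared 0 line(s) (total 0); column heights now [0 2 1 1], max=2
Drop 2: Z rot1 at col 1 lands with bottom-row=2; cleared 0 line(s) (total 0); column heights now [0 4 5 1], max=5
Drop 3: I rot0 at col 0 lands with bottom-row=5; cleared 1 line(s) (total 1); column heights now [0 4 5 1], max=5
Drop 4: O rot0 at col 0 lands with bottom-row=4; cleared 0 line(s) (total 1); column heights now [6 6 5 1], max=6

Answer: 1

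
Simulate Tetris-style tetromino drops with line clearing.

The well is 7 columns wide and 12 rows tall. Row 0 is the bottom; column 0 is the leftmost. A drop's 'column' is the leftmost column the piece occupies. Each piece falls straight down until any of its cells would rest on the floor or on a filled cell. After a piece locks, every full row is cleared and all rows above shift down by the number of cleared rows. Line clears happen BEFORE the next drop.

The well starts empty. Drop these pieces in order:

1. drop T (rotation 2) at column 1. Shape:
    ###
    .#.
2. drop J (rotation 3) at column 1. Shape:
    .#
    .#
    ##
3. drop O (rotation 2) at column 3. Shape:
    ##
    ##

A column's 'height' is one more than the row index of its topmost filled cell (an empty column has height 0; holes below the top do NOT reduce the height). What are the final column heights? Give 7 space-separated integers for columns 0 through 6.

Drop 1: T rot2 at col 1 lands with bottom-row=0; cleared 0 line(s) (total 0); column heights now [0 2 2 2 0 0 0], max=2
Drop 2: J rot3 at col 1 lands with bottom-row=2; cleared 0 line(s) (total 0); column heights now [0 3 5 2 0 0 0], max=5
Drop 3: O rot2 at col 3 lands with bottom-row=2; cleared 0 line(s) (total 0); column heights now [0 3 5 4 4 0 0], max=5

Answer: 0 3 5 4 4 0 0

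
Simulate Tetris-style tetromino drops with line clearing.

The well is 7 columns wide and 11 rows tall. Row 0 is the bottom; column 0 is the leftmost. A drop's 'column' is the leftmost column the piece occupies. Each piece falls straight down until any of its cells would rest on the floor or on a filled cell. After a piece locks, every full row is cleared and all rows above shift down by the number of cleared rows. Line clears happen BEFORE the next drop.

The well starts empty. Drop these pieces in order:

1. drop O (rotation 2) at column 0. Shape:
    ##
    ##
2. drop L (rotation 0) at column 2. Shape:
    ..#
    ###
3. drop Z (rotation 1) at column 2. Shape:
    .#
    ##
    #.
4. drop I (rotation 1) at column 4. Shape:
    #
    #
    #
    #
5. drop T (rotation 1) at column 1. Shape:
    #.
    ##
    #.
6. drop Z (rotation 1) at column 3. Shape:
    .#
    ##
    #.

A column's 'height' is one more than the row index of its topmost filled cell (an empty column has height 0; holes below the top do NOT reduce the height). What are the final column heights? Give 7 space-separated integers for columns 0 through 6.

Drop 1: O rot2 at col 0 lands with bottom-row=0; cleared 0 line(s) (total 0); column heights now [2 2 0 0 0 0 0], max=2
Drop 2: L rot0 at col 2 lands with bottom-row=0; cleared 0 line(s) (total 0); column heights now [2 2 1 1 2 0 0], max=2
Drop 3: Z rot1 at col 2 lands with bottom-row=1; cleared 0 line(s) (total 0); column heights now [2 2 3 4 2 0 0], max=4
Drop 4: I rot1 at col 4 lands with bottom-row=2; cleared 0 line(s) (total 0); column heights now [2 2 3 4 6 0 0], max=6
Drop 5: T rot1 at col 1 lands with bottom-row=2; cleared 0 line(s) (total 0); column heights now [2 5 4 4 6 0 0], max=6
Drop 6: Z rot1 at col 3 lands with bottom-row=5; cleared 0 line(s) (total 0); column heights now [2 5 4 7 8 0 0], max=8

Answer: 2 5 4 7 8 0 0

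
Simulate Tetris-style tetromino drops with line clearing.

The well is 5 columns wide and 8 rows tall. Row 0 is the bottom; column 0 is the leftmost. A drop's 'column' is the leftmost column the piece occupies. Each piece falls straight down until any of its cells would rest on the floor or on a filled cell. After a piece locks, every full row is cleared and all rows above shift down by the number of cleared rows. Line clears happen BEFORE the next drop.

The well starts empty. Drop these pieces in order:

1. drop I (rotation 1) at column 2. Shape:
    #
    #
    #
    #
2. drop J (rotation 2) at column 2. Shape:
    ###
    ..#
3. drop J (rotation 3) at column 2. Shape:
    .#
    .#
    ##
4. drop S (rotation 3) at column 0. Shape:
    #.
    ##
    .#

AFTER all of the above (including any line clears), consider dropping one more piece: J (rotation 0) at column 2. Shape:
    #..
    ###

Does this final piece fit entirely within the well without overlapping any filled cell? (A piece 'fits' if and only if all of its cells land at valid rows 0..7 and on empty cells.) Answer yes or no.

Drop 1: I rot1 at col 2 lands with bottom-row=0; cleared 0 line(s) (total 0); column heights now [0 0 4 0 0], max=4
Drop 2: J rot2 at col 2 lands with bottom-row=3; cleared 0 line(s) (total 0); column heights now [0 0 5 5 5], max=5
Drop 3: J rot3 at col 2 lands with bottom-row=5; cleared 0 line(s) (total 0); column heights now [0 0 6 8 5], max=8
Drop 4: S rot3 at col 0 lands with bottom-row=0; cleared 0 line(s) (total 0); column heights now [3 2 6 8 5], max=8
Test piece J rot0 at col 2 (width 3): heights before test = [3 2 6 8 5]; fits = False

Answer: no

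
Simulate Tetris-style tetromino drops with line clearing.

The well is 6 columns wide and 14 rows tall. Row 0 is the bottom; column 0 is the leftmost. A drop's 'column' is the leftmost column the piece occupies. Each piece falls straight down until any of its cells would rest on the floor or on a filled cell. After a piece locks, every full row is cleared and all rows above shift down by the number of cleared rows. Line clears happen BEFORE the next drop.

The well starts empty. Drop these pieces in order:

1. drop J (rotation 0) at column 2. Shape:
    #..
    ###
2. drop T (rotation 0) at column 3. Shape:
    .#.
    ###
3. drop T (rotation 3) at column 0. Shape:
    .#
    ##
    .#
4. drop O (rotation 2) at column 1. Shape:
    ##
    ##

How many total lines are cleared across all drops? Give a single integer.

Drop 1: J rot0 at col 2 lands with bottom-row=0; cleared 0 line(s) (total 0); column heights now [0 0 2 1 1 0], max=2
Drop 2: T rot0 at col 3 lands with bottom-row=1; cleared 0 line(s) (total 0); column heights now [0 0 2 2 3 2], max=3
Drop 3: T rot3 at col 0 lands with bottom-row=0; cleared 1 line(s) (total 1); column heights now [0 2 1 1 2 0], max=2
Drop 4: O rot2 at col 1 lands with bottom-row=2; cleared 0 line(s) (total 1); column heights now [0 4 4 1 2 0], max=4

Answer: 1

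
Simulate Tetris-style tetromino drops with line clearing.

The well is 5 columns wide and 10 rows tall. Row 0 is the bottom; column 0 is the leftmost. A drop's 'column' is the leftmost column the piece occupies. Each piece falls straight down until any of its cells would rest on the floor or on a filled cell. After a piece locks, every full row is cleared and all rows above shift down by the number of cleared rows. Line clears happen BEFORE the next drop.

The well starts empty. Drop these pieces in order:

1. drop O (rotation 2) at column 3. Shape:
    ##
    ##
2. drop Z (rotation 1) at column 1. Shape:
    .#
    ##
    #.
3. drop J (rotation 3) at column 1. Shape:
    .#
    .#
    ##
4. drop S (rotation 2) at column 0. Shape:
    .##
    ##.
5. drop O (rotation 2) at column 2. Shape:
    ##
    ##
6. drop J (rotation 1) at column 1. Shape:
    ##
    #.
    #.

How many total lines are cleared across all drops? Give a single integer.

Answer: 0

Derivation:
Drop 1: O rot2 at col 3 lands with bottom-row=0; cleared 0 line(s) (total 0); column heights now [0 0 0 2 2], max=2
Drop 2: Z rot1 at col 1 lands with bottom-row=0; cleared 0 line(s) (total 0); column heights now [0 2 3 2 2], max=3
Drop 3: J rot3 at col 1 lands with bottom-row=3; cleared 0 line(s) (total 0); column heights now [0 4 6 2 2], max=6
Drop 4: S rot2 at col 0 lands with bottom-row=5; cleared 0 line(s) (total 0); column heights now [6 7 7 2 2], max=7
Drop 5: O rot2 at col 2 lands with bottom-row=7; cleared 0 line(s) (total 0); column heights now [6 7 9 9 2], max=9
Drop 6: J rot1 at col 1 lands with bottom-row=7; cleared 0 line(s) (total 0); column heights now [6 10 10 9 2], max=10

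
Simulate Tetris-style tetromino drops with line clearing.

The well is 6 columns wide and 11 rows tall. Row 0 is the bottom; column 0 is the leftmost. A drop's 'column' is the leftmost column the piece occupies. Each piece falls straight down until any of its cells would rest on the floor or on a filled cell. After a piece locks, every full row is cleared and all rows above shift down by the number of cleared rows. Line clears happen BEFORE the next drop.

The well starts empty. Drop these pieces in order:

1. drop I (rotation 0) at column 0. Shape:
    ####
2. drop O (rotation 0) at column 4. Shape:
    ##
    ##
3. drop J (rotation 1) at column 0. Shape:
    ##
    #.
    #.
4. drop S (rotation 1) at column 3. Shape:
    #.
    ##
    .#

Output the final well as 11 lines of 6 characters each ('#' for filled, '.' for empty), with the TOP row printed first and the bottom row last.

Drop 1: I rot0 at col 0 lands with bottom-row=0; cleared 0 line(s) (total 0); column heights now [1 1 1 1 0 0], max=1
Drop 2: O rot0 at col 4 lands with bottom-row=0; cleared 1 line(s) (total 1); column heights now [0 0 0 0 1 1], max=1
Drop 3: J rot1 at col 0 lands with bottom-row=0; cleared 0 line(s) (total 1); column heights now [3 3 0 0 1 1], max=3
Drop 4: S rot1 at col 3 lands with bottom-row=1; cleared 0 line(s) (total 1); column heights now [3 3 0 4 3 1], max=4

Answer: ......
......
......
......
......
......
......
...#..
##.##.
#...#.
#...##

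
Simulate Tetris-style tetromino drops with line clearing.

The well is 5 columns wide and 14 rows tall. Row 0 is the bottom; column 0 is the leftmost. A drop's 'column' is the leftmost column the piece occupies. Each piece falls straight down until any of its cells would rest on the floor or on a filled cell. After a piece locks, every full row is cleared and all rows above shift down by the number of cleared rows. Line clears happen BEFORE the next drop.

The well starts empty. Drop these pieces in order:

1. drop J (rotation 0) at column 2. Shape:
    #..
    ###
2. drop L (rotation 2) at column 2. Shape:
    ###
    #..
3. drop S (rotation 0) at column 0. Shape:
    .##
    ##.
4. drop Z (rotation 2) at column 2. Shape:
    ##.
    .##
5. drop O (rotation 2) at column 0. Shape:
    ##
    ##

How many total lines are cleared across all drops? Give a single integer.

Answer: 1

Derivation:
Drop 1: J rot0 at col 2 lands with bottom-row=0; cleared 0 line(s) (total 0); column heights now [0 0 2 1 1], max=2
Drop 2: L rot2 at col 2 lands with bottom-row=2; cleared 0 line(s) (total 0); column heights now [0 0 4 4 4], max=4
Drop 3: S rot0 at col 0 lands with bottom-row=3; cleared 1 line(s) (total 1); column heights now [0 4 4 1 1], max=4
Drop 4: Z rot2 at col 2 lands with bottom-row=3; cleared 0 line(s) (total 1); column heights now [0 4 5 5 4], max=5
Drop 5: O rot2 at col 0 lands with bottom-row=4; cleared 0 line(s) (total 1); column heights now [6 6 5 5 4], max=6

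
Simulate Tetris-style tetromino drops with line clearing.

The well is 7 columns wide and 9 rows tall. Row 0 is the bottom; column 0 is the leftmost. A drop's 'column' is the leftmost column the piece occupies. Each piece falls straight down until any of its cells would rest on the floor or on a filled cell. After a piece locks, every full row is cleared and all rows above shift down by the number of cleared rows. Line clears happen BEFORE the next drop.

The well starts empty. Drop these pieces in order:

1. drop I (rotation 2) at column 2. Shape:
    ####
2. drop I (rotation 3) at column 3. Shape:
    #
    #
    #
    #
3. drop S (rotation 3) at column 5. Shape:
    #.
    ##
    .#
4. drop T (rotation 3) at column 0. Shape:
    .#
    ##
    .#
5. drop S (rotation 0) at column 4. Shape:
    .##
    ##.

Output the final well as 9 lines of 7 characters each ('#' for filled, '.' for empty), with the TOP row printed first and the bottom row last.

Answer: .......
.......
.......
.......
...#.##
...###.
.#.#.#.
##.#.##
.######

Derivation:
Drop 1: I rot2 at col 2 lands with bottom-row=0; cleared 0 line(s) (total 0); column heights now [0 0 1 1 1 1 0], max=1
Drop 2: I rot3 at col 3 lands with bottom-row=1; cleared 0 line(s) (total 0); column heights now [0 0 1 5 1 1 0], max=5
Drop 3: S rot3 at col 5 lands with bottom-row=0; cleared 0 line(s) (total 0); column heights now [0 0 1 5 1 3 2], max=5
Drop 4: T rot3 at col 0 lands with bottom-row=0; cleared 0 line(s) (total 0); column heights now [2 3 1 5 1 3 2], max=5
Drop 5: S rot0 at col 4 lands with bottom-row=3; cleared 0 line(s) (total 0); column heights now [2 3 1 5 4 5 5], max=5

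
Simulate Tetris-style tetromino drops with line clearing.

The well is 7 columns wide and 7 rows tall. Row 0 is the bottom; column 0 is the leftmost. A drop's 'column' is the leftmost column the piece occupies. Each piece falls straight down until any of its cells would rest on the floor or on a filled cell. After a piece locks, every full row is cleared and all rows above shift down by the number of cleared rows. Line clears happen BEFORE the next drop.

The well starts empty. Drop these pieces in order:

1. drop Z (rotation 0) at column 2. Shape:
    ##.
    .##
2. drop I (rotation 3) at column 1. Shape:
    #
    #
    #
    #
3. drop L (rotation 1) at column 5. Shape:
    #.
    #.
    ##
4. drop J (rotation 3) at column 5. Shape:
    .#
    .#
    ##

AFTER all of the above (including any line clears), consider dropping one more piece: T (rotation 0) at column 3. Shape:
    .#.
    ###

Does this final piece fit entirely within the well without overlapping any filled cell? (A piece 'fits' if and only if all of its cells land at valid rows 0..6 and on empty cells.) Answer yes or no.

Drop 1: Z rot0 at col 2 lands with bottom-row=0; cleared 0 line(s) (total 0); column heights now [0 0 2 2 1 0 0], max=2
Drop 2: I rot3 at col 1 lands with bottom-row=0; cleared 0 line(s) (total 0); column heights now [0 4 2 2 1 0 0], max=4
Drop 3: L rot1 at col 5 lands with bottom-row=0; cleared 0 line(s) (total 0); column heights now [0 4 2 2 1 3 1], max=4
Drop 4: J rot3 at col 5 lands with bottom-row=3; cleared 0 line(s) (total 0); column heights now [0 4 2 2 1 4 6], max=6
Test piece T rot0 at col 3 (width 3): heights before test = [0 4 2 2 1 4 6]; fits = True

Answer: yes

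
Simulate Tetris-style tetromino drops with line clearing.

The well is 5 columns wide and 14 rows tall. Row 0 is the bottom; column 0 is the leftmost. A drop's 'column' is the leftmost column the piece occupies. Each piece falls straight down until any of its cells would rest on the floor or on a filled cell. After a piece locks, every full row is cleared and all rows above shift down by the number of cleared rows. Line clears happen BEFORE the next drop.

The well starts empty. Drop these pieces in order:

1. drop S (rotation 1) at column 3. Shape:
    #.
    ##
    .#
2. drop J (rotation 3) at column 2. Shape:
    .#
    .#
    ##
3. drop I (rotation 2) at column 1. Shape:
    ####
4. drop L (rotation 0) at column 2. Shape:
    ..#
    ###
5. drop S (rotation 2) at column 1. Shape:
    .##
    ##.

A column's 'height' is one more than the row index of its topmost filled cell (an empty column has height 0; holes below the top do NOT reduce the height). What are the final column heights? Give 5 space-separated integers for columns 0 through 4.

Answer: 0 9 10 10 9

Derivation:
Drop 1: S rot1 at col 3 lands with bottom-row=0; cleared 0 line(s) (total 0); column heights now [0 0 0 3 2], max=3
Drop 2: J rot3 at col 2 lands with bottom-row=3; cleared 0 line(s) (total 0); column heights now [0 0 4 6 2], max=6
Drop 3: I rot2 at col 1 lands with bottom-row=6; cleared 0 line(s) (total 0); column heights now [0 7 7 7 7], max=7
Drop 4: L rot0 at col 2 lands with bottom-row=7; cleared 0 line(s) (total 0); column heights now [0 7 8 8 9], max=9
Drop 5: S rot2 at col 1 lands with bottom-row=8; cleared 0 line(s) (total 0); column heights now [0 9 10 10 9], max=10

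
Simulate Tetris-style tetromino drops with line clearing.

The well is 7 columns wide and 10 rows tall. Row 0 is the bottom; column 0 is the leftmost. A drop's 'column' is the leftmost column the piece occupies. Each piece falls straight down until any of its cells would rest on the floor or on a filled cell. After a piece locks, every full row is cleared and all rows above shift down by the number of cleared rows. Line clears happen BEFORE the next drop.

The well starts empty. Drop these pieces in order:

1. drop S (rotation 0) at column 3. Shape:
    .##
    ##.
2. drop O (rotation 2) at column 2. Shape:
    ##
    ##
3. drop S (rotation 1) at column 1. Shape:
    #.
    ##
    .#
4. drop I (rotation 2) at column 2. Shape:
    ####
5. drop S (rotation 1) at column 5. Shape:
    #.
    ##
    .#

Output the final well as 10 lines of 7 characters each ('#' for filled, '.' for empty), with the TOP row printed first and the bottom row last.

Answer: .......
.......
.....#.
.....##
.######
.##....
..#....
..##...
..####.
...##..

Derivation:
Drop 1: S rot0 at col 3 lands with bottom-row=0; cleared 0 line(s) (total 0); column heights now [0 0 0 1 2 2 0], max=2
Drop 2: O rot2 at col 2 lands with bottom-row=1; cleared 0 line(s) (total 0); column heights now [0 0 3 3 2 2 0], max=3
Drop 3: S rot1 at col 1 lands with bottom-row=3; cleared 0 line(s) (total 0); column heights now [0 6 5 3 2 2 0], max=6
Drop 4: I rot2 at col 2 lands with bottom-row=5; cleared 0 line(s) (total 0); column heights now [0 6 6 6 6 6 0], max=6
Drop 5: S rot1 at col 5 lands with bottom-row=5; cleared 0 line(s) (total 0); column heights now [0 6 6 6 6 8 7], max=8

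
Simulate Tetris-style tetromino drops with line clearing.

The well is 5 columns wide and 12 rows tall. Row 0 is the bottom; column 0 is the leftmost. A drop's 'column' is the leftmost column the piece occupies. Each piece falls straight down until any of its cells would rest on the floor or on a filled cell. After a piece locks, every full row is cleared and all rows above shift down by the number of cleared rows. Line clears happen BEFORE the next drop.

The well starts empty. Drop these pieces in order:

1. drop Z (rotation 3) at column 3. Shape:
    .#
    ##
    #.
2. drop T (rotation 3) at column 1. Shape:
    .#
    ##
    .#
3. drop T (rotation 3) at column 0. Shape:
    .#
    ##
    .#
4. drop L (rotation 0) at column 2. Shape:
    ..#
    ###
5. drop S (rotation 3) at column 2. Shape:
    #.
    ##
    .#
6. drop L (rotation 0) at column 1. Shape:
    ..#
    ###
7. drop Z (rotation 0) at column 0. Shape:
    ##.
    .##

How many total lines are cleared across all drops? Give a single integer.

Drop 1: Z rot3 at col 3 lands with bottom-row=0; cleared 0 line(s) (total 0); column heights now [0 0 0 2 3], max=3
Drop 2: T rot3 at col 1 lands with bottom-row=0; cleared 0 line(s) (total 0); column heights now [0 2 3 2 3], max=3
Drop 3: T rot3 at col 0 lands with bottom-row=2; cleared 0 line(s) (total 0); column heights now [4 5 3 2 3], max=5
Drop 4: L rot0 at col 2 lands with bottom-row=3; cleared 1 line(s) (total 1); column heights now [0 4 3 2 4], max=4
Drop 5: S rot3 at col 2 lands with bottom-row=2; cleared 0 line(s) (total 1); column heights now [0 4 5 4 4], max=5
Drop 6: L rot0 at col 1 lands with bottom-row=5; cleared 0 line(s) (total 1); column heights now [0 6 6 7 4], max=7
Drop 7: Z rot0 at col 0 lands with bottom-row=6; cleared 0 line(s) (total 1); column heights now [8 8 7 7 4], max=8

Answer: 1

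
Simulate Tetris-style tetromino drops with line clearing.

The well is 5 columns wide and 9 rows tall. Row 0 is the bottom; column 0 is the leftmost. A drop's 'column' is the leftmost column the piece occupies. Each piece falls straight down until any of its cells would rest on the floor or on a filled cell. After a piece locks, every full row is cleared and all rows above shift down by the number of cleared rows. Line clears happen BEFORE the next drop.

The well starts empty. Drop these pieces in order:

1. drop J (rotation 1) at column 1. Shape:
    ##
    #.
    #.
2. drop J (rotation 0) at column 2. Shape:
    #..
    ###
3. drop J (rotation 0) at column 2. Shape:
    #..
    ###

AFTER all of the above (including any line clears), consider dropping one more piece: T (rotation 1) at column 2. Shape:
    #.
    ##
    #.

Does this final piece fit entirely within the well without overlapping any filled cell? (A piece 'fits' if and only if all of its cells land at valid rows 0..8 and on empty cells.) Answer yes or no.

Answer: no

Derivation:
Drop 1: J rot1 at col 1 lands with bottom-row=0; cleared 0 line(s) (total 0); column heights now [0 3 3 0 0], max=3
Drop 2: J rot0 at col 2 lands with bottom-row=3; cleared 0 line(s) (total 0); column heights now [0 3 5 4 4], max=5
Drop 3: J rot0 at col 2 lands with bottom-row=5; cleared 0 line(s) (total 0); column heights now [0 3 7 6 6], max=7
Test piece T rot1 at col 2 (width 2): heights before test = [0 3 7 6 6]; fits = False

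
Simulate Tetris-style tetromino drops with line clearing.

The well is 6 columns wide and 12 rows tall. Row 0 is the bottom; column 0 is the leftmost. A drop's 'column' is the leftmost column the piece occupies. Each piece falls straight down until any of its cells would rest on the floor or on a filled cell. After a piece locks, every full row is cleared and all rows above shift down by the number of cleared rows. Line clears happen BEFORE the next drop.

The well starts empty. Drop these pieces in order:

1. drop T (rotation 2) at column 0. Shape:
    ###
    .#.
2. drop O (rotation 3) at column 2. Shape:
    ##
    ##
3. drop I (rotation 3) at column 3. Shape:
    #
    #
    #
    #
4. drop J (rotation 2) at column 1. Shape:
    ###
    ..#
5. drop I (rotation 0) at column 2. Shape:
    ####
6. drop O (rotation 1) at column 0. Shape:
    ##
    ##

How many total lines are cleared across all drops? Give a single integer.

Drop 1: T rot2 at col 0 lands with bottom-row=0; cleared 0 line(s) (total 0); column heights now [2 2 2 0 0 0], max=2
Drop 2: O rot3 at col 2 lands with bottom-row=2; cleared 0 line(s) (total 0); column heights now [2 2 4 4 0 0], max=4
Drop 3: I rot3 at col 3 lands with bottom-row=4; cleared 0 line(s) (total 0); column heights now [2 2 4 8 0 0], max=8
Drop 4: J rot2 at col 1 lands with bottom-row=8; cleared 0 line(s) (total 0); column heights now [2 10 10 10 0 0], max=10
Drop 5: I rot0 at col 2 lands with bottom-row=10; cleared 0 line(s) (total 0); column heights now [2 10 11 11 11 11], max=11
Drop 6: O rot1 at col 0 lands with bottom-row=10; cleared 1 line(s) (total 1); column heights now [11 11 10 10 0 0], max=11

Answer: 1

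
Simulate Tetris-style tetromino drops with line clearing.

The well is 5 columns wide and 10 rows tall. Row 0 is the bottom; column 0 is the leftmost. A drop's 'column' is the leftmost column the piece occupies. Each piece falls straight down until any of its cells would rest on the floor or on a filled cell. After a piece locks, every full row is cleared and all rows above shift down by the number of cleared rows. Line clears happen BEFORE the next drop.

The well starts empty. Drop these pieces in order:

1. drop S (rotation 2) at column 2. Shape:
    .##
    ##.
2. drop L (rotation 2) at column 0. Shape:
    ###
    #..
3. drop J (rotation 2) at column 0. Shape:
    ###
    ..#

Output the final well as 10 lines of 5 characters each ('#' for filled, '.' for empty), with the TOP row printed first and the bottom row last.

Answer: .....
.....
.....
.....
.....
.....
.....
###..
..#..
#.##.

Derivation:
Drop 1: S rot2 at col 2 lands with bottom-row=0; cleared 0 line(s) (total 0); column heights now [0 0 1 2 2], max=2
Drop 2: L rot2 at col 0 lands with bottom-row=0; cleared 1 line(s) (total 1); column heights now [1 0 1 1 0], max=1
Drop 3: J rot2 at col 0 lands with bottom-row=1; cleared 0 line(s) (total 1); column heights now [3 3 3 1 0], max=3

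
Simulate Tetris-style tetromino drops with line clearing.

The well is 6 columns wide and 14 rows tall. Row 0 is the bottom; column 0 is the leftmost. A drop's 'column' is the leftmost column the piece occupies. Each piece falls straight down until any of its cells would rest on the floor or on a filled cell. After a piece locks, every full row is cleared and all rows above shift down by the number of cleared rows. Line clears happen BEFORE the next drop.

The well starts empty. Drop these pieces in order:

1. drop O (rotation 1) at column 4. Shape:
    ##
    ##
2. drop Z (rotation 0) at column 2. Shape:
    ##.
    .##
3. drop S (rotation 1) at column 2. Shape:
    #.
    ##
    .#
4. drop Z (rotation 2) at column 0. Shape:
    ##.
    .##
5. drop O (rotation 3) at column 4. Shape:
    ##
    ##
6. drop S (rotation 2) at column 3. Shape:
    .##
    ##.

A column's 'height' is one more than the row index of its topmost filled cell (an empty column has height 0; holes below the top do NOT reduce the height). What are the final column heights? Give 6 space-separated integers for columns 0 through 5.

Answer: 9 9 8 7 8 8

Derivation:
Drop 1: O rot1 at col 4 lands with bottom-row=0; cleared 0 line(s) (total 0); column heights now [0 0 0 0 2 2], max=2
Drop 2: Z rot0 at col 2 lands with bottom-row=2; cleared 0 line(s) (total 0); column heights now [0 0 4 4 3 2], max=4
Drop 3: S rot1 at col 2 lands with bottom-row=4; cleared 0 line(s) (total 0); column heights now [0 0 7 6 3 2], max=7
Drop 4: Z rot2 at col 0 lands with bottom-row=7; cleared 0 line(s) (total 0); column heights now [9 9 8 6 3 2], max=9
Drop 5: O rot3 at col 4 lands with bottom-row=3; cleared 0 line(s) (total 0); column heights now [9 9 8 6 5 5], max=9
Drop 6: S rot2 at col 3 lands with bottom-row=6; cleared 0 line(s) (total 0); column heights now [9 9 8 7 8 8], max=9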